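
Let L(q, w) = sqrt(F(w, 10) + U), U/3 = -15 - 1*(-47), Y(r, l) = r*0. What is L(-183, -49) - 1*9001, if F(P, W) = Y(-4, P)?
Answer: -9001 + 4*sqrt(6) ≈ -8991.2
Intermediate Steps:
Y(r, l) = 0
F(P, W) = 0
U = 96 (U = 3*(-15 - 1*(-47)) = 3*(-15 + 47) = 3*32 = 96)
L(q, w) = 4*sqrt(6) (L(q, w) = sqrt(0 + 96) = sqrt(96) = 4*sqrt(6))
L(-183, -49) - 1*9001 = 4*sqrt(6) - 1*9001 = 4*sqrt(6) - 9001 = -9001 + 4*sqrt(6)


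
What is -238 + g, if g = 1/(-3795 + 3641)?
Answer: -36653/154 ≈ -238.01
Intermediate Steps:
g = -1/154 (g = 1/(-154) = -1/154 ≈ -0.0064935)
-238 + g = -238 - 1/154 = -36653/154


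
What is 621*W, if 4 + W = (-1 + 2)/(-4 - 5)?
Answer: -2553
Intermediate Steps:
W = -37/9 (W = -4 + (-1 + 2)/(-4 - 5) = -4 + 1/(-9) = -4 + 1*(-1/9) = -4 - 1/9 = -37/9 ≈ -4.1111)
621*W = 621*(-37/9) = -2553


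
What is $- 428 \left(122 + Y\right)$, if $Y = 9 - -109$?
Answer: $-102720$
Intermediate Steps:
$Y = 118$ ($Y = 9 + 109 = 118$)
$- 428 \left(122 + Y\right) = - 428 \left(122 + 118\right) = \left(-428\right) 240 = -102720$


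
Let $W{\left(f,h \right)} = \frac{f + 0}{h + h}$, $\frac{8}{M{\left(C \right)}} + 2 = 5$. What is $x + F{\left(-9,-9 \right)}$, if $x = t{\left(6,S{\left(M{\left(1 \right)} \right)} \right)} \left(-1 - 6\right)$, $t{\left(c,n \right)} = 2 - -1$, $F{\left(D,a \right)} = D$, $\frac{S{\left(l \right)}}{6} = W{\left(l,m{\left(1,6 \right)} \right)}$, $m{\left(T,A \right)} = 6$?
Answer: $-30$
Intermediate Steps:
$M{\left(C \right)} = \frac{8}{3}$ ($M{\left(C \right)} = \frac{8}{-2 + 5} = \frac{8}{3}$)
$W{\left(f,h \right)} = \frac{f}{2 h}$
$S{\left(l \right)} = \frac{l}{2}$ ($S{\left(l \right)} = 6 \frac{l}{2 \cdot 6} = 6 \cdot \frac{1}{2} l \frac{1}{6} = 6 \frac{l}{12} = \frac{l}{2}$)
$t{\left(c,n \right)} = 3$ ($t{\left(c,n \right)} = 2 + 1 = 3$)
$x = -21$ ($x = 3 \left(-1 - 6\right) = 3 \left(-7\right) = -21$)
$x + F{\left(-9,-9 \right)} = -21 - 9 = -30$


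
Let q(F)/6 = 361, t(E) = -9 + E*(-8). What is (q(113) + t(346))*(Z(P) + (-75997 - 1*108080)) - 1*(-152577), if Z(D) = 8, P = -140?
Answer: 112618736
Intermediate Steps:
t(E) = -9 - 8*E
q(F) = 2166 (q(F) = 6*361 = 2166)
(q(113) + t(346))*(Z(P) + (-75997 - 1*108080)) - 1*(-152577) = (2166 + (-9 - 8*346))*(8 + (-75997 - 1*108080)) - 1*(-152577) = (2166 + (-9 - 2768))*(8 + (-75997 - 108080)) + 152577 = (2166 - 2777)*(8 - 184077) + 152577 = -611*(-184069) + 152577 = 112466159 + 152577 = 112618736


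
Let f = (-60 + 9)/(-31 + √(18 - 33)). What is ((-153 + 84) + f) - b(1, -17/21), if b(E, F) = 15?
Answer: -80403/976 + 51*I*√15/976 ≈ -82.38 + 0.20238*I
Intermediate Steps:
f = -51/(-31 + I*√15) (f = -51/(-31 + √(-15)) = -51/(-31 + I*√15) ≈ 1.6199 + 0.20238*I)
((-153 + 84) + f) - b(1, -17/21) = ((-153 + 84) + (1581/976 + 51*I*√15/976)) - 1*15 = (-69 + (1581/976 + 51*I*√15/976)) - 15 = (-65763/976 + 51*I*√15/976) - 15 = -80403/976 + 51*I*√15/976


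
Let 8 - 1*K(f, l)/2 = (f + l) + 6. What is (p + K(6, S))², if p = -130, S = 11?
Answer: 25600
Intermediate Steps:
K(f, l) = 4 - 2*f - 2*l (K(f, l) = 16 - 2*((f + l) + 6) = 16 - 2*(6 + f + l) = 16 + (-12 - 2*f - 2*l) = 4 - 2*f - 2*l)
(p + K(6, S))² = (-130 + (4 - 2*6 - 2*11))² = (-130 + (4 - 12 - 22))² = (-130 - 30)² = (-160)² = 25600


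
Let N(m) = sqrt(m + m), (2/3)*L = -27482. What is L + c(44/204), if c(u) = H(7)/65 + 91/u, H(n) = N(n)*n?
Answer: -448812/11 + 7*sqrt(14)/65 ≈ -40801.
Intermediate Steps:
L = -41223 (L = (3/2)*(-27482) = -41223)
N(m) = sqrt(2)*sqrt(m) (N(m) = sqrt(2*m) = sqrt(2)*sqrt(m))
H(n) = sqrt(2)*n**(3/2) (H(n) = (sqrt(2)*sqrt(n))*n = sqrt(2)*n**(3/2))
c(u) = 91/u + 7*sqrt(14)/65 (c(u) = (sqrt(2)*7**(3/2))/65 + 91/u = (sqrt(2)*(7*sqrt(7)))*(1/65) + 91/u = (7*sqrt(14))*(1/65) + 91/u = 7*sqrt(14)/65 + 91/u = 91/u + 7*sqrt(14)/65)
L + c(44/204) = -41223 + (91/((44/204)) + 7*sqrt(14)/65) = -41223 + (91/((44*(1/204))) + 7*sqrt(14)/65) = -41223 + (91/(11/51) + 7*sqrt(14)/65) = -41223 + (91*(51/11) + 7*sqrt(14)/65) = -41223 + (4641/11 + 7*sqrt(14)/65) = -448812/11 + 7*sqrt(14)/65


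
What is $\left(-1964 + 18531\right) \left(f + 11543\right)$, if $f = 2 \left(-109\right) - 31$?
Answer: $187107698$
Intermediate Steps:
$f = -249$ ($f = -218 - 31 = -249$)
$\left(-1964 + 18531\right) \left(f + 11543\right) = \left(-1964 + 18531\right) \left(-249 + 11543\right) = 16567 \cdot 11294 = 187107698$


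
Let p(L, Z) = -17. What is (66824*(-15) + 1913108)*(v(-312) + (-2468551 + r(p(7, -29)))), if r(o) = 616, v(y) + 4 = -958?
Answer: -2248543004956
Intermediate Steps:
v(y) = -962 (v(y) = -4 - 958 = -962)
(66824*(-15) + 1913108)*(v(-312) + (-2468551 + r(p(7, -29)))) = (66824*(-15) + 1913108)*(-962 + (-2468551 + 616)) = (-1002360 + 1913108)*(-962 - 2467935) = 910748*(-2468897) = -2248543004956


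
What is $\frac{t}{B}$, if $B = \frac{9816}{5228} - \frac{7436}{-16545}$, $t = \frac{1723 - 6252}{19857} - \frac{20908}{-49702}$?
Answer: $\frac{685021530656395}{8277121241912858} \approx 0.082761$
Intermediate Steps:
$t = \frac{95034899}{493466307}$ ($t = \left(-4529\right) \frac{1}{19857} - - \frac{10454}{24851} = - \frac{4529}{19857} + \frac{10454}{24851} = \frac{95034899}{493466307} \approx 0.19259$)
$B = \frac{50320282}{21624315}$ ($B = 9816 \cdot \frac{1}{5228} - - \frac{7436}{16545} = \frac{2454}{1307} + \frac{7436}{16545} = \frac{50320282}{21624315} \approx 2.327$)
$\frac{t}{B} = \frac{95034899}{493466307 \cdot \frac{50320282}{21624315}} = \frac{95034899}{493466307} \cdot \frac{21624315}{50320282} = \frac{685021530656395}{8277121241912858}$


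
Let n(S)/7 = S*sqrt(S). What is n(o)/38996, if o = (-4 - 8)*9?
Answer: -1134*I*sqrt(3)/9749 ≈ -0.20147*I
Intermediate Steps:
o = -108 (o = -12*9 = -108)
n(S) = 7*S**(3/2) (n(S) = 7*(S*sqrt(S)) = 7*S**(3/2))
n(o)/38996 = (7*(-108)**(3/2))/38996 = (7*(-648*I*sqrt(3)))*(1/38996) = -4536*I*sqrt(3)*(1/38996) = -1134*I*sqrt(3)/9749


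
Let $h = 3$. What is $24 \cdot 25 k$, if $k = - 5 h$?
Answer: $-9000$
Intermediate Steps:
$k = -15$ ($k = \left(-5\right) 3 = -15$)
$24 \cdot 25 k = 24 \cdot 25 \left(-15\right) = 600 \left(-15\right) = -9000$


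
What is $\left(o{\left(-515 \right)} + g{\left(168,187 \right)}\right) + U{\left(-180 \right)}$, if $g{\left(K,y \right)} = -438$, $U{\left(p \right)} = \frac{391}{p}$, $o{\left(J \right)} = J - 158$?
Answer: $- \frac{200371}{180} \approx -1113.2$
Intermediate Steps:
$o{\left(J \right)} = -158 + J$
$\left(o{\left(-515 \right)} + g{\left(168,187 \right)}\right) + U{\left(-180 \right)} = \left(\left(-158 - 515\right) - 438\right) + \frac{391}{-180} = \left(-673 - 438\right) + 391 \left(- \frac{1}{180}\right) = -1111 - \frac{391}{180} = - \frac{200371}{180}$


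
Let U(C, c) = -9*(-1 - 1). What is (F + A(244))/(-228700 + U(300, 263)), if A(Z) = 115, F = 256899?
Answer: -128507/114341 ≈ -1.1239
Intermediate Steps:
U(C, c) = 18 (U(C, c) = -9*(-2) = 18)
(F + A(244))/(-228700 + U(300, 263)) = (256899 + 115)/(-228700 + 18) = 257014/(-228682) = 257014*(-1/228682) = -128507/114341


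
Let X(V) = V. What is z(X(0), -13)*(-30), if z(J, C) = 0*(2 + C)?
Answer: 0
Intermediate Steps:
z(J, C) = 0
z(X(0), -13)*(-30) = 0*(-30) = 0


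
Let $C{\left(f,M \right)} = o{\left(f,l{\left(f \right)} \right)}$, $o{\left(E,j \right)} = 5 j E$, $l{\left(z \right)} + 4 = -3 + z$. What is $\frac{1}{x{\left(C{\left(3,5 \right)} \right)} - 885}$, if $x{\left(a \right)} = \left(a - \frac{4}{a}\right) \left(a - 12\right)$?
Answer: $\frac{5}{17151} \approx 0.00029153$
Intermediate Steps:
$l{\left(z \right)} = -7 + z$ ($l{\left(z \right)} = -4 + \left(-3 + z\right) = -7 + z$)
$o{\left(E,j \right)} = 5 E j$
$C{\left(f,M \right)} = 5 f \left(-7 + f\right)$
$x{\left(a \right)} = \left(-12 + a\right) \left(a - \frac{4}{a}\right)$ ($x{\left(a \right)} = \left(a - \frac{4}{a}\right) \left(-12 + a\right) = \left(-12 + a\right) \left(a - \frac{4}{a}\right)$)
$\frac{1}{x{\left(C{\left(3,5 \right)} \right)} - 885} = \frac{1}{\left(-4 + \left(5 \cdot 3 \left(-7 + 3\right)\right)^{2} - 12 \cdot 5 \cdot 3 \left(-7 + 3\right) + \frac{48}{5 \cdot 3 \left(-7 + 3\right)}\right) - 885} = \frac{1}{\left(-4 + \left(5 \cdot 3 \left(-4\right)\right)^{2} - 12 \cdot 5 \cdot 3 \left(-4\right) + \frac{48}{5 \cdot 3 \left(-4\right)}\right) - 885} = \frac{1}{\left(-4 + \left(-60\right)^{2} - -720 + \frac{48}{-60}\right) - 885} = \frac{1}{\left(-4 + 3600 + 720 + 48 \left(- \frac{1}{60}\right)\right) - 885} = \frac{1}{\left(-4 + 3600 + 720 - \frac{4}{5}\right) - 885} = \frac{1}{\frac{21576}{5} - 885} = \frac{1}{\frac{17151}{5}} = \frac{5}{17151}$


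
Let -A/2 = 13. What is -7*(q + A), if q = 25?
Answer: 7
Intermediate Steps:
A = -26 (A = -2*13 = -26)
-7*(q + A) = -7*(25 - 26) = -7*(-1) = 7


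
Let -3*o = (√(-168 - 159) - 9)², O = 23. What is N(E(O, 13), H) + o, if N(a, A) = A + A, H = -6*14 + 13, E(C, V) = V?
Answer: -60 + 6*I*√327 ≈ -60.0 + 108.5*I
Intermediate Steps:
H = -71 (H = -84 + 13 = -71)
o = -(-9 + I*√327)²/3 (o = -(√(-168 - 159) - 9)²/3 = -(√(-327) - 9)²/3 = -(I*√327 - 9)²/3 = -(-9 + I*√327)²/3 ≈ 82.0 + 108.5*I)
N(a, A) = 2*A
N(E(O, 13), H) + o = 2*(-71) + (82 + 6*I*√327) = -142 + (82 + 6*I*√327) = -60 + 6*I*√327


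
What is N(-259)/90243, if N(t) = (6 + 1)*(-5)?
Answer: -35/90243 ≈ -0.00038784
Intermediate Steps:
N(t) = -35 (N(t) = 7*(-5) = -35)
N(-259)/90243 = -35/90243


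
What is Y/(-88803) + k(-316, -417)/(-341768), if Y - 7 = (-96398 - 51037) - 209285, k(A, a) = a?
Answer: 121950119435/30350023704 ≈ 4.0181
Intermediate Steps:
Y = -356713 (Y = 7 + ((-96398 - 51037) - 209285) = 7 + (-147435 - 209285) = 7 - 356720 = -356713)
Y/(-88803) + k(-316, -417)/(-341768) = -356713/(-88803) - 417/(-341768) = -356713*(-1/88803) - 417*(-1/341768) = 356713/88803 + 417/341768 = 121950119435/30350023704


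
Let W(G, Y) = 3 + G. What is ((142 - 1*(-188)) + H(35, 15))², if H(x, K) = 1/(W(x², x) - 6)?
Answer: 162619434121/1493284 ≈ 1.0890e+5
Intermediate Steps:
H(x, K) = 1/(-3 + x²) (H(x, K) = 1/((3 + x²) - 6) = 1/(-3 + x²))
((142 - 1*(-188)) + H(35, 15))² = ((142 - 1*(-188)) + 1/(-3 + 35²))² = ((142 + 188) + 1/(-3 + 1225))² = (330 + 1/1222)² = (403261/1222)² = 162619434121/1493284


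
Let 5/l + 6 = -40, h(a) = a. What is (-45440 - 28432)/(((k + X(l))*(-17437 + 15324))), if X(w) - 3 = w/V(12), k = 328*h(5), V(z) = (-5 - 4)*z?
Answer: 366996096/17247212477 ≈ 0.021279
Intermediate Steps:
l = -5/46 (l = 5/(-6 - 40) = 5/(-46) = 5*(-1/46) = -5/46 ≈ -0.10870)
V(z) = -9*z
k = 1640 (k = 328*5 = 1640)
X(w) = 3 - w/108 (X(w) = 3 + w/((-9*12)) = 3 + w/(-108) = 3 + w*(-1/108) = 3 - w/108)
(-45440 - 28432)/(((k + X(l))*(-17437 + 15324))) = (-45440 - 28432)/(((1640 + (3 - 1/108*(-5/46)))*(-17437 + 15324))) = -73872*(-1/(2113*(1640 + (3 + 5/4968)))) = -73872*(-1/(2113*(1640 + 14909/4968))) = -73872/((8162429/4968)*(-2113)) = -73872/(-17247212477/4968) = -73872*(-4968/17247212477) = 366996096/17247212477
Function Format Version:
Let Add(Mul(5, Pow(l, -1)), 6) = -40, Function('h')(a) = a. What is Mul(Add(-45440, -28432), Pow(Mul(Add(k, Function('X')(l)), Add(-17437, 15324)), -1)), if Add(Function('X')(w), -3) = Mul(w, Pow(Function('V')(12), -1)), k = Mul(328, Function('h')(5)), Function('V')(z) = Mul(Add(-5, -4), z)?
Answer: Rational(366996096, 17247212477) ≈ 0.021279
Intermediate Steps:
l = Rational(-5, 46) (l = Mul(5, Pow(Add(-6, -40), -1)) = Mul(5, Pow(-46, -1)) = Mul(5, Rational(-1, 46)) = Rational(-5, 46) ≈ -0.10870)
Function('V')(z) = Mul(-9, z)
k = 1640 (k = Mul(328, 5) = 1640)
Function('X')(w) = Add(3, Mul(Rational(-1, 108), w)) (Function('X')(w) = Add(3, Mul(w, Pow(Mul(-9, 12), -1))) = Add(3, Mul(w, Pow(-108, -1))) = Add(3, Mul(w, Rational(-1, 108))) = Add(3, Mul(Rational(-1, 108), w)))
Mul(Add(-45440, -28432), Pow(Mul(Add(k, Function('X')(l)), Add(-17437, 15324)), -1)) = Mul(Add(-45440, -28432), Pow(Mul(Add(1640, Add(3, Mul(Rational(-1, 108), Rational(-5, 46)))), Add(-17437, 15324)), -1)) = Mul(-73872, Pow(Mul(Add(1640, Add(3, Rational(5, 4968))), -2113), -1)) = Mul(-73872, Pow(Mul(Add(1640, Rational(14909, 4968)), -2113), -1)) = Mul(-73872, Pow(Mul(Rational(8162429, 4968), -2113), -1)) = Mul(-73872, Pow(Rational(-17247212477, 4968), -1)) = Mul(-73872, Rational(-4968, 17247212477)) = Rational(366996096, 17247212477)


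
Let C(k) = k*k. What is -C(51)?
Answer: -2601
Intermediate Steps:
C(k) = k**2
-C(51) = -1*51**2 = -1*2601 = -2601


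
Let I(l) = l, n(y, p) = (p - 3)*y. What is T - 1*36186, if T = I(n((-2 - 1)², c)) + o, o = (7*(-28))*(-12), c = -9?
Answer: -33942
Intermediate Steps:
n(y, p) = y*(-3 + p) (n(y, p) = (-3 + p)*y = y*(-3 + p))
o = 2352 (o = -196*(-12) = 2352)
T = 2244 (T = (-2 - 1)²*(-3 - 9) + 2352 = (-3)²*(-12) + 2352 = 9*(-12) + 2352 = -108 + 2352 = 2244)
T - 1*36186 = 2244 - 1*36186 = 2244 - 36186 = -33942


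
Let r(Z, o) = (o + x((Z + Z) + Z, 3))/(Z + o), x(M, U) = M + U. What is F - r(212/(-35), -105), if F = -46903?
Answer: -182316167/3887 ≈ -46904.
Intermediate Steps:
r(Z, o) = (3 + o + 3*Z)/(Z + o) (r(Z, o) = (o + (((Z + Z) + Z) + 3))/(Z + o) = (o + ((2*Z + Z) + 3))/(Z + o) = (o + (3*Z + 3))/(Z + o) = (o + (3 + 3*Z))/(Z + o) = (3 + o + 3*Z)/(Z + o))
F - r(212/(-35), -105) = -46903 - (3 - 105 + 3*(212/(-35)))/(212/(-35) - 105) = -46903 - (3 - 105 + 3*(212*(-1/35)))/(212*(-1/35) - 105) = -46903 - (3 - 105 + 3*(-212/35))/(-212/35 - 105) = -46903 - (3 - 105 - 636/35)/(-3887/35) = -46903 - (-35)*(-4206)/(3887*35) = -46903 - 1*4206/3887 = -46903 - 4206/3887 = -182316167/3887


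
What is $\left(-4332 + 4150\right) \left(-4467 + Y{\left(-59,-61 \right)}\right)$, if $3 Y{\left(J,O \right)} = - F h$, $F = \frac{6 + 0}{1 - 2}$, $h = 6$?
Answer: $810810$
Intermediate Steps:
$F = -6$ ($F = \frac{6}{-1} = 6 \left(-1\right) = -6$)
$Y{\left(J,O \right)} = 12$ ($Y{\left(J,O \right)} = \frac{\left(-1\right) \left(-6\right) 6}{3} = \frac{6 \cdot 6}{3} = \frac{1}{3} \cdot 36 = 12$)
$\left(-4332 + 4150\right) \left(-4467 + Y{\left(-59,-61 \right)}\right) = \left(-4332 + 4150\right) \left(-4467 + 12\right) = \left(-182\right) \left(-4455\right) = 810810$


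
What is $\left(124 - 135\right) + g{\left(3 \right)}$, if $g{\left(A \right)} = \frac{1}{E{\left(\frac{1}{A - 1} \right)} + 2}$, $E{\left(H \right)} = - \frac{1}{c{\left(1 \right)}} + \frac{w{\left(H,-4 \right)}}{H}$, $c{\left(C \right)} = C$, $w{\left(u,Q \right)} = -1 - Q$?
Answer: $- \frac{76}{7} \approx -10.857$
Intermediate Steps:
$E{\left(H \right)} = -1 + \frac{3}{H}$ ($E{\left(H \right)} = - 1^{-1} + \frac{-1 - -4}{H} = \left(-1\right) 1 + \frac{-1 + 4}{H} = -1 + \frac{3}{H}$)
$g{\left(A \right)} = \frac{1}{2 + \left(-1 + A\right) \left(3 - \frac{1}{-1 + A}\right)}$ ($g{\left(A \right)} = \frac{1}{\frac{3 - \frac{1}{A - 1}}{\frac{1}{A - 1}} + 2} = \frac{1}{\frac{3 - \frac{1}{-1 + A}}{\frac{1}{-1 + A}} + 2} = \frac{1}{\left(-1 + A\right) \left(3 - \frac{1}{-1 + A}\right) + 2} = \frac{1}{2 + \left(-1 + A\right) \left(3 - \frac{1}{-1 + A}\right)}$)
$\left(124 - 135\right) + g{\left(3 \right)} = \left(124 - 135\right) + \frac{1}{-2 + 3 \cdot 3} = -11 + \frac{1}{-2 + 9} = -11 + \frac{1}{7} = - \frac{76}{7}$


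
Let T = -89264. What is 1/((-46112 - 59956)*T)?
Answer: 1/9468053952 ≈ 1.0562e-10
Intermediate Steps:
1/((-46112 - 59956)*T) = 1/(-46112 - 59956*(-89264)) = -1/89264/(-106068) = -1/106068*(-1/89264) = 1/9468053952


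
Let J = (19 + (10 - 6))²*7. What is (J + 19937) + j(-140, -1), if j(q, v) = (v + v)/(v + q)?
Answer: 3333242/141 ≈ 23640.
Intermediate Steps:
j(q, v) = 2*v/(q + v) (j(q, v) = (2*v)/(q + v) = 2*v/(q + v))
J = 3703 (J = (19 + 4)²*7 = 23²*7 = 529*7 = 3703)
(J + 19937) + j(-140, -1) = (3703 + 19937) + 2*(-1)/(-140 - 1) = 23640 + 2*(-1)/(-141) = 23640 + 2*(-1)*(-1/141) = 23640 + 2/141 = 3333242/141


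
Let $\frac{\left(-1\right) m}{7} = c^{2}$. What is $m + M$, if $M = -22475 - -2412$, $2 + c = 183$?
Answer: $-249390$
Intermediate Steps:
$c = 181$ ($c = -2 + 183 = 181$)
$m = -229327$ ($m = - 7 \cdot 181^{2} = \left(-7\right) 32761 = -229327$)
$M = -20063$ ($M = -22475 + 2412 = -20063$)
$m + M = -229327 - 20063 = -249390$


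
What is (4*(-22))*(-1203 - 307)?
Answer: 132880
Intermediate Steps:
(4*(-22))*(-1203 - 307) = -88*(-1510) = 132880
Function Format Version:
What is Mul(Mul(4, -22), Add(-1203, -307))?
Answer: 132880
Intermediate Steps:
Mul(Mul(4, -22), Add(-1203, -307)) = Mul(-88, -1510) = 132880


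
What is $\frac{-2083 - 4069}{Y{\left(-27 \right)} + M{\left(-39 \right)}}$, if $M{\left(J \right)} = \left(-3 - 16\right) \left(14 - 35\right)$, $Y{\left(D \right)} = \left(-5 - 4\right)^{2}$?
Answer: $- \frac{769}{60} \approx -12.817$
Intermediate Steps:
$Y{\left(D \right)} = 81$ ($Y{\left(D \right)} = \left(-9\right)^{2} = 81$)
$M{\left(J \right)} = 399$ ($M{\left(J \right)} = \left(-19\right) \left(-21\right) = 399$)
$\frac{-2083 - 4069}{Y{\left(-27 \right)} + M{\left(-39 \right)}} = \frac{-2083 - 4069}{81 + 399} = - \frac{6152}{480} = \left(-6152\right) \frac{1}{480} = - \frac{769}{60}$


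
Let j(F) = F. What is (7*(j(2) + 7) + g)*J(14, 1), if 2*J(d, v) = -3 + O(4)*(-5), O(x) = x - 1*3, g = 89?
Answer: -608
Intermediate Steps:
O(x) = -3 + x (O(x) = x - 3 = -3 + x)
J(d, v) = -4 (J(d, v) = (-3 + (-3 + 4)*(-5))/2 = (-3 + 1*(-5))/2 = (-3 - 5)/2 = (½)*(-8) = -4)
(7*(j(2) + 7) + g)*J(14, 1) = (7*(2 + 7) + 89)*(-4) = (7*9 + 89)*(-4) = (63 + 89)*(-4) = 152*(-4) = -608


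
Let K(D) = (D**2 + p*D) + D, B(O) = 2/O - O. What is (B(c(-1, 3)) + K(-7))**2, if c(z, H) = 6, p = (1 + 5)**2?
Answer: 418609/9 ≈ 46512.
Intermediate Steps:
p = 36 (p = 6**2 = 36)
B(O) = -O + 2/O
K(D) = D**2 + 37*D (K(D) = (D**2 + 36*D) + D = D**2 + 37*D)
(B(c(-1, 3)) + K(-7))**2 = ((-1*6 + 2/6) - 7*(37 - 7))**2 = ((-6 + 2*(1/6)) - 7*30)**2 = ((-6 + 1/3) - 210)**2 = (-17/3 - 210)**2 = (-647/3)**2 = 418609/9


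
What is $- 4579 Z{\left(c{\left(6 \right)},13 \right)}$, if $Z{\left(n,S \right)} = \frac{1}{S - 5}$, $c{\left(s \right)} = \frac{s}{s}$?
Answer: $- \frac{4579}{8} \approx -572.38$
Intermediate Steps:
$c{\left(s \right)} = 1$
$Z{\left(n,S \right)} = \frac{1}{-5 + S}$
$- 4579 Z{\left(c{\left(6 \right)},13 \right)} = - \frac{4579}{-5 + 13} = - \frac{4579}{8}$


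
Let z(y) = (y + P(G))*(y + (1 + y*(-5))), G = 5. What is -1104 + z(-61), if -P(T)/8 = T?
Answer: -25849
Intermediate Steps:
P(T) = -8*T
z(y) = (1 - 4*y)*(-40 + y) (z(y) = (y - 8*5)*(y + (1 + y*(-5))) = (y - 40)*(y + (1 - 5*y)) = (-40 + y)*(1 - 4*y) = (1 - 4*y)*(-40 + y))
-1104 + z(-61) = -1104 + (-40 - 4*(-61)² + 161*(-61)) = -1104 + (-40 - 4*3721 - 9821) = -1104 + (-40 - 14884 - 9821) = -1104 - 24745 = -25849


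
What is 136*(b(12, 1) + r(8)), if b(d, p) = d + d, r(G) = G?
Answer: 4352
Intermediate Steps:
b(d, p) = 2*d
136*(b(12, 1) + r(8)) = 136*(2*12 + 8) = 136*(24 + 8) = 136*32 = 4352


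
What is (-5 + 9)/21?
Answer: 4/21 ≈ 0.19048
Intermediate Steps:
(-5 + 9)/21 = 4*(1/21) = 4/21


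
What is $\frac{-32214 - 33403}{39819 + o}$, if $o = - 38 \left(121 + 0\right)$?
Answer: $- \frac{65617}{35221} \approx -1.863$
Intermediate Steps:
$o = -4598$ ($o = \left(-38\right) 121 = -4598$)
$\frac{-32214 - 33403}{39819 + o} = \frac{-32214 - 33403}{39819 - 4598} = - \frac{65617}{35221}$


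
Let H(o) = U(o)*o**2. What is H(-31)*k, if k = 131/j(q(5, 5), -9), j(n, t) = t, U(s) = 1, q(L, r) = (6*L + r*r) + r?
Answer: -125891/9 ≈ -13988.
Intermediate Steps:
q(L, r) = r + r**2 + 6*L (q(L, r) = (6*L + r**2) + r = (r**2 + 6*L) + r = r + r**2 + 6*L)
k = -131/9 (k = 131/(-9) = 131*(-1/9) = -131/9 ≈ -14.556)
H(o) = o**2 (H(o) = 1*o**2 = o**2)
H(-31)*k = (-31)**2*(-131/9) = 961*(-131/9) = -125891/9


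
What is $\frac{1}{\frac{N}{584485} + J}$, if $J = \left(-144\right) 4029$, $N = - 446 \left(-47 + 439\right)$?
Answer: $- \frac{584485}{339104344192} \approx -1.7236 \cdot 10^{-6}$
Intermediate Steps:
$N = -174832$ ($N = \left(-446\right) 392 = -174832$)
$J = -580176$
$\frac{1}{\frac{N}{584485} + J} = \frac{1}{- \frac{174832}{584485} - 580176} = \frac{1}{- \frac{339104344192}{584485}} = - \frac{584485}{339104344192}$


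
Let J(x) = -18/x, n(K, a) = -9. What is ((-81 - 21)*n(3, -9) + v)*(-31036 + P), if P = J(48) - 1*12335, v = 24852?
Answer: -4470721335/4 ≈ -1.1177e+9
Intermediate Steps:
P = -98683/8 (P = -18/48 - 1*12335 = -18*1/48 - 12335 = -3/8 - 12335 = -98683/8 ≈ -12335.)
((-81 - 21)*n(3, -9) + v)*(-31036 + P) = ((-81 - 21)*(-9) + 24852)*(-31036 - 98683/8) = (-102*(-9) + 24852)*(-346971/8) = (918 + 24852)*(-346971/8) = 25770*(-346971/8) = -4470721335/4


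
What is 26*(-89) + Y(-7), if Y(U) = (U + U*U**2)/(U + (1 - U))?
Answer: -2664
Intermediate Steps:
Y(U) = U + U**3 (Y(U) = (U + U**3)/1 = (U + U**3)*1 = U + U**3)
26*(-89) + Y(-7) = 26*(-89) + (-7 + (-7)**3) = -2314 + (-7 - 343) = -2314 - 350 = -2664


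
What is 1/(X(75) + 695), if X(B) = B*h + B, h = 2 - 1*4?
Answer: 1/620 ≈ 0.0016129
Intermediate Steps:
h = -2 (h = 2 - 4 = -2)
X(B) = -B (X(B) = B*(-2) + B = -2*B + B = -B)
1/(X(75) + 695) = 1/(-1*75 + 695) = 1/(-75 + 695) = 1/620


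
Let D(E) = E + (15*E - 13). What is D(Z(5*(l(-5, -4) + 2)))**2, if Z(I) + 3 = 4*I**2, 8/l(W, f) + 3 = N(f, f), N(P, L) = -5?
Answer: 2368521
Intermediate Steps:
l(W, f) = -1 (l(W, f) = 8/(-3 - 5) = 8/(-8) = 8*(-1/8) = -1)
Z(I) = -3 + 4*I**2
D(E) = -13 + 16*E (D(E) = E + (-13 + 15*E) = -13 + 16*E)
D(Z(5*(l(-5, -4) + 2)))**2 = (-13 + 16*(-3 + 4*(5*(-1 + 2))**2))**2 = (-13 + 16*(-3 + 4*(5*1)**2))**2 = (-13 + 16*(-3 + 4*5**2))**2 = (-13 + 16*(-3 + 4*25))**2 = (-13 + 16*(-3 + 100))**2 = (-13 + 16*97)**2 = (-13 + 1552)**2 = 1539**2 = 2368521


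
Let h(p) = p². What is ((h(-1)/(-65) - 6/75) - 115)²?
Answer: 1399208836/105625 ≈ 13247.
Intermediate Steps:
((h(-1)/(-65) - 6/75) - 115)² = (((-1)²/(-65) - 6/75) - 115)² = ((1*(-1/65) - 6*1/75) - 115)² = ((-1/65 - 2/25) - 115)² = (-31/325 - 115)² = (-37406/325)² = 1399208836/105625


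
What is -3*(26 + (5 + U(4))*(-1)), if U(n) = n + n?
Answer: -39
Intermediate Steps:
U(n) = 2*n
-3*(26 + (5 + U(4))*(-1)) = -3*(26 + (5 + 2*4)*(-1)) = -3*(26 + (5 + 8)*(-1)) = -3*(26 + 13*(-1)) = -3*(26 - 13) = -3*13 = -39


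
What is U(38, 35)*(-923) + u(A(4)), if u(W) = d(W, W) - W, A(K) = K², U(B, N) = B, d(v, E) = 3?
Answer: -35087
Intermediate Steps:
u(W) = 3 - W
U(38, 35)*(-923) + u(A(4)) = 38*(-923) + (3 - 1*4²) = -35074 + (3 - 1*16) = -35074 + (3 - 16) = -35074 - 13 = -35087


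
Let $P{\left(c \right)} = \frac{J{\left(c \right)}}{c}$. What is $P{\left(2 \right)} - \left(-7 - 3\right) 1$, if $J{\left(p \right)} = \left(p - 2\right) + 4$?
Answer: $12$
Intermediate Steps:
$J{\left(p \right)} = 2 + p$ ($J{\left(p \right)} = \left(-2 + p\right) + 4 = 2 + p$)
$P{\left(c \right)} = \frac{2 + c}{c}$
$P{\left(2 \right)} - \left(-7 - 3\right) 1 = \frac{2 + 2}{2} - \left(-7 - 3\right) 1 = \frac{1}{2} \cdot 4 - \left(-10\right) 1 = 2 - -10 = 2 + 10 = 12$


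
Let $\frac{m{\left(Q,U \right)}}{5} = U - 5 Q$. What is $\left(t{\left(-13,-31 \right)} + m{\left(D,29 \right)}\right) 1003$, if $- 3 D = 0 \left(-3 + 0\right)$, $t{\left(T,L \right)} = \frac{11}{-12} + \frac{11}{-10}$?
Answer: $\frac{8604737}{60} \approx 1.4341 \cdot 10^{5}$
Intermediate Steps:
$t{\left(T,L \right)} = - \frac{121}{60}$ ($t{\left(T,L \right)} = 11 \left(- \frac{1}{12}\right) + 11 \left(- \frac{1}{10}\right) = - \frac{11}{12} - \frac{11}{10} = - \frac{121}{60}$)
$D = 0$ ($D = - \frac{0 \left(-3 + 0\right)}{3} = - \frac{0 \left(-3\right)}{3} = \left(- \frac{1}{3}\right) 0 = 0$)
$m{\left(Q,U \right)} = - 25 Q + 5 U$ ($m{\left(Q,U \right)} = 5 \left(U - 5 Q\right) = - 25 Q + 5 U$)
$\left(t{\left(-13,-31 \right)} + m{\left(D,29 \right)}\right) 1003 = \left(- \frac{121}{60} + \left(\left(-25\right) 0 + 5 \cdot 29\right)\right) 1003 = \left(- \frac{121}{60} + \left(0 + 145\right)\right) 1003 = \left(- \frac{121}{60} + 145\right) 1003 = \frac{8579}{60} \cdot 1003 = \frac{8604737}{60}$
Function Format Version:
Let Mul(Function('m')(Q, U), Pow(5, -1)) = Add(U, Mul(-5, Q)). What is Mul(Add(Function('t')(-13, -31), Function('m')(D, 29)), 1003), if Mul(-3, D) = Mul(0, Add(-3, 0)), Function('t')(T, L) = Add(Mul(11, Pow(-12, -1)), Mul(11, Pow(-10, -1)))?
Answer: Rational(8604737, 60) ≈ 1.4341e+5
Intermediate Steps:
Function('t')(T, L) = Rational(-121, 60) (Function('t')(T, L) = Add(Mul(11, Rational(-1, 12)), Mul(11, Rational(-1, 10))) = Add(Rational(-11, 12), Rational(-11, 10)) = Rational(-121, 60))
D = 0 (D = Mul(Rational(-1, 3), Mul(0, Add(-3, 0))) = Mul(Rational(-1, 3), Mul(0, -3)) = Mul(Rational(-1, 3), 0) = 0)
Function('m')(Q, U) = Add(Mul(-25, Q), Mul(5, U)) (Function('m')(Q, U) = Mul(5, Add(U, Mul(-5, Q))) = Add(Mul(-25, Q), Mul(5, U)))
Mul(Add(Function('t')(-13, -31), Function('m')(D, 29)), 1003) = Mul(Add(Rational(-121, 60), Add(Mul(-25, 0), Mul(5, 29))), 1003) = Mul(Add(Rational(-121, 60), Add(0, 145)), 1003) = Mul(Add(Rational(-121, 60), 145), 1003) = Mul(Rational(8579, 60), 1003) = Rational(8604737, 60)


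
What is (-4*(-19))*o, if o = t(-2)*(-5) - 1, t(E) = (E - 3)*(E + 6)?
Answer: 7524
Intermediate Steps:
t(E) = (-3 + E)*(6 + E)
o = 99 (o = (-18 + (-2)**2 + 3*(-2))*(-5) - 1 = (-18 + 4 - 6)*(-5) - 1 = -20*(-5) - 1 = 100 - 1 = 99)
(-4*(-19))*o = -4*(-19)*99 = 76*99 = 7524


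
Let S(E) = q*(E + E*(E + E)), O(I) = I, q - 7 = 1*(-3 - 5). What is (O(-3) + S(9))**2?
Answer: 30276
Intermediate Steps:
q = -1 (q = 7 + 1*(-3 - 5) = 7 + 1*(-8) = 7 - 8 = -1)
S(E) = -E - 2*E**2 (S(E) = -(E + E*(E + E)) = -(E + E*(2*E)) = -(E + 2*E**2) = -E - 2*E**2)
(O(-3) + S(9))**2 = (-3 - 1*9*(1 + 2*9))**2 = (-3 - 1*9*(1 + 18))**2 = (-3 - 1*9*19)**2 = (-3 - 171)**2 = (-174)**2 = 30276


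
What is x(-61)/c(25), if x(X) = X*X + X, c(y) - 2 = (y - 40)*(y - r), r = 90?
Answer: 3660/977 ≈ 3.7462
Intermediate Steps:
c(y) = 2 + (-90 + y)*(-40 + y) (c(y) = 2 + (y - 40)*(y - 1*90) = 2 + (-40 + y)*(y - 90) = 2 + (-40 + y)*(-90 + y) = 2 + (-90 + y)*(-40 + y))
x(X) = X + X² (x(X) = X² + X = X + X²)
x(-61)/c(25) = (-61*(1 - 61))/(3602 + 25² - 130*25) = (-61*(-60))/(3602 + 625 - 3250) = 3660/977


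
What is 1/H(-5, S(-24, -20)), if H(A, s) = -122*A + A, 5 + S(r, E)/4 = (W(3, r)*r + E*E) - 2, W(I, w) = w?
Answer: 1/605 ≈ 0.0016529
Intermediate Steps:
S(r, E) = -28 + 4*E**2 + 4*r**2 (S(r, E) = -20 + 4*((r*r + E*E) - 2) = -20 + 4*((r**2 + E**2) - 2) = -20 + 4*((E**2 + r**2) - 2) = -20 + 4*(-2 + E**2 + r**2) = -20 + (-8 + 4*E**2 + 4*r**2) = -28 + 4*E**2 + 4*r**2)
H(A, s) = -121*A
1/H(-5, S(-24, -20)) = 1/(-121*(-5)) = 1/605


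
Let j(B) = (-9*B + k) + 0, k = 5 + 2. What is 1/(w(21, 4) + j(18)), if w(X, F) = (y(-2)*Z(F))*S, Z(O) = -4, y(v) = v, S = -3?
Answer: -1/179 ≈ -0.0055866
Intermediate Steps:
k = 7
w(X, F) = -24 (w(X, F) = -2*(-4)*(-3) = 8*(-3) = -24)
j(B) = 7 - 9*B (j(B) = (-9*B + 7) + 0 = (7 - 9*B) + 0 = 7 - 9*B)
1/(w(21, 4) + j(18)) = 1/(-24 + (7 - 9*18)) = 1/(-24 + (7 - 162)) = 1/(-24 - 155) = 1/(-179) = -1/179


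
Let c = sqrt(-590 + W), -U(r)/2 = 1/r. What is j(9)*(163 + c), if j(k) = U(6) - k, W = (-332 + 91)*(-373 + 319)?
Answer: -4564/3 - 56*sqrt(3106)/3 ≈ -2561.7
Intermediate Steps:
W = 13014 (W = -241*(-54) = 13014)
U(r) = -2/r
c = 2*sqrt(3106) (c = sqrt(-590 + 13014) = sqrt(12424) = 2*sqrt(3106) ≈ 111.46)
j(k) = -1/3 - k (j(k) = -2/6 - k = -2*1/6 - k = -1/3 - k)
j(9)*(163 + c) = (-1/3 - 1*9)*(163 + 2*sqrt(3106)) = (-1/3 - 9)*(163 + 2*sqrt(3106)) = -28*(163 + 2*sqrt(3106))/3 = -4564/3 - 56*sqrt(3106)/3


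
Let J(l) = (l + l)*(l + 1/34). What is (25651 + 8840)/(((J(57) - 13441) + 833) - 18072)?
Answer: -586347/411037 ≈ -1.4265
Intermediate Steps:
J(l) = 2*l*(1/34 + l) (J(l) = (2*l)*(l + 1/34) = (2*l)*(1/34 + l) = 2*l*(1/34 + l))
(25651 + 8840)/(((J(57) - 13441) + 833) - 18072) = (25651 + 8840)/((((1/17)*57*(1 + 34*57) - 13441) + 833) - 18072) = 34491/((((1/17)*57*(1 + 1938) - 13441) + 833) - 18072) = 34491/((((1/17)*57*1939 - 13441) + 833) - 18072) = 34491/(((110523/17 - 13441) + 833) - 18072) = 34491/((-117974/17 + 833) - 18072) = 34491/(-103813/17 - 18072) = 34491/(-411037/17) = 34491*(-17/411037) = -586347/411037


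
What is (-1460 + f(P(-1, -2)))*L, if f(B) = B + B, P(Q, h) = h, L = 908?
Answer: -1329312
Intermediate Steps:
f(B) = 2*B
(-1460 + f(P(-1, -2)))*L = (-1460 + 2*(-2))*908 = (-1460 - 4)*908 = -1464*908 = -1329312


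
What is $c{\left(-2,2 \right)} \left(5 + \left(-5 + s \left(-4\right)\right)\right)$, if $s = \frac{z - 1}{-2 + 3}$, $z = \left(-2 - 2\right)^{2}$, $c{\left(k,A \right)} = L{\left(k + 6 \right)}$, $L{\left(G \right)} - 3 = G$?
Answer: $-420$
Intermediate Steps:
$L{\left(G \right)} = 3 + G$
$c{\left(k,A \right)} = 9 + k$ ($c{\left(k,A \right)} = 3 + \left(k + 6\right) = 3 + \left(6 + k\right) = 9 + k$)
$z = 16$ ($z = \left(-4\right)^{2} = 16$)
$s = 15$ ($s = \frac{16 - 1}{-2 + 3} = \frac{15}{1} = 15 \cdot 1 = 15$)
$c{\left(-2,2 \right)} \left(5 + \left(-5 + s \left(-4\right)\right)\right) = \left(9 - 2\right) \left(5 + \left(-5 + 15 \left(-4\right)\right)\right) = 7 \left(5 - 65\right) = 7 \left(-60\right) = -420$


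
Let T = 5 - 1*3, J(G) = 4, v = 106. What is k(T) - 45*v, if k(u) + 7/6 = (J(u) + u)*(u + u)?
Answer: -28483/6 ≈ -4747.2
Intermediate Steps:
T = 2 (T = 5 - 3 = 2)
k(u) = -7/6 + 2*u*(4 + u) (k(u) = -7/6 + (4 + u)*(u + u) = -7/6 + (4 + u)*(2*u) = -7/6 + 2*u*(4 + u))
k(T) - 45*v = (-7/6 + 2*2**2 + 8*2) - 45*106 = (-7/6 + 2*4 + 16) - 4770 = (-7/6 + 8 + 16) - 4770 = 137/6 - 4770 = -28483/6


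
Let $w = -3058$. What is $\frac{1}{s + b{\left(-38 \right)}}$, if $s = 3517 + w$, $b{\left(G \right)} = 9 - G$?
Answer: $\frac{1}{506} \approx 0.0019763$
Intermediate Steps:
$s = 459$ ($s = 3517 - 3058 = 459$)
$\frac{1}{s + b{\left(-38 \right)}} = \frac{1}{459 + \left(9 - -38\right)} = \frac{1}{459 + \left(9 + 38\right)} = \frac{1}{459 + 47} = \frac{1}{506}$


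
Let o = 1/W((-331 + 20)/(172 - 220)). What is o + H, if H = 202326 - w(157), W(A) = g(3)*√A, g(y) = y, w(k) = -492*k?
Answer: 279570 + 4*√933/933 ≈ 2.7957e+5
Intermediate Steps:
W(A) = 3*√A
H = 279570 (H = 202326 - (-492)*157 = 202326 - 1*(-77244) = 202326 + 77244 = 279570)
o = 4*√933/933 (o = 1/(3*√((-331 + 20)/(172 - 220))) = 1/(3*√(-311/(-48))) = 1/(3*√(-311*(-1/48))) = 1/(3*√(311/48)) = 1/(3*(√933/12)) = 1/(√933/4) = 4*√933/933 ≈ 0.13095)
o + H = 4*√933/933 + 279570 = 279570 + 4*√933/933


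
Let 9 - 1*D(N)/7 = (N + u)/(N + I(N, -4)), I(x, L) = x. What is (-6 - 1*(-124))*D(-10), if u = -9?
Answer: 66493/10 ≈ 6649.3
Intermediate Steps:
D(N) = 63 - 7*(-9 + N)/(2*N) (D(N) = 63 - 7*(N - 9)/(N + N) = 63 - 7*(-9 + N)/(2*N))
(-6 - 1*(-124))*D(-10) = (-6 - 1*(-124))*((7/2)*(9 + 17*(-10))/(-10)) = (-6 + 124)*((7/2)*(-⅒)*(9 - 170)) = 118*((7/2)*(-⅒)*(-161)) = 118*(1127/20) = 66493/10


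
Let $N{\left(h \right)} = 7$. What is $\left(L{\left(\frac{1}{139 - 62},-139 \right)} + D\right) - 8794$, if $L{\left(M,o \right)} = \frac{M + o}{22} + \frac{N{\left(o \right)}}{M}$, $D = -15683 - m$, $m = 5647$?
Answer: $- \frac{25063846}{847} \approx -29591.0$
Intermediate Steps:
$D = -21330$ ($D = -15683 - 5647 = -21330$)
$L{\left(M,o \right)} = \frac{7}{M} + \frac{M}{22} + \frac{o}{22}$ ($L{\left(M,o \right)} = \frac{M + o}{22} + \frac{7}{M} = \left(M + o\right) \frac{1}{22} + \frac{7}{M} = \left(\frac{M}{22} + \frac{o}{22}\right) + \frac{7}{M} = \frac{7}{M} + \frac{M}{22} + \frac{o}{22}$)
$\left(L{\left(\frac{1}{139 - 62},-139 \right)} + D\right) - 8794 = \left(\frac{154 + \frac{\frac{1}{139 - 62} - 139}{139 - 62}}{22 \frac{1}{139 - 62}} - 21330\right) - 8794 = \left(\frac{154 + \frac{\frac{1}{77} - 139}{77}}{22 \cdot \frac{1}{77}} - 21330\right) - 8794 = \left(\frac{\frac{1}{\frac{1}{77}} \left(154 + \frac{\frac{1}{77} - 139}{77}\right)}{22} - 21330\right) - 8794 = \left(\frac{1}{22} \cdot 77 \left(154 + \frac{1}{77} \left(- \frac{10702}{77}\right)\right) - 21330\right) - 8794 = \left(\frac{1}{22} \cdot 77 \left(154 - \frac{10702}{5929}\right) - 21330\right) - 8794 = \left(\frac{1}{22} \cdot 77 \cdot \frac{902364}{5929} - 21330\right) - 8794 = \left(\frac{451182}{847} - 21330\right) - 8794 = - \frac{17615328}{847} - 8794 = - \frac{25063846}{847}$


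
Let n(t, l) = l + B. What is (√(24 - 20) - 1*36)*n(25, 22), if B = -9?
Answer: -442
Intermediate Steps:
n(t, l) = -9 + l (n(t, l) = l - 9 = -9 + l)
(√(24 - 20) - 1*36)*n(25, 22) = (√(24 - 20) - 1*36)*(-9 + 22) = (√4 - 36)*13 = (2 - 36)*13 = -34*13 = -442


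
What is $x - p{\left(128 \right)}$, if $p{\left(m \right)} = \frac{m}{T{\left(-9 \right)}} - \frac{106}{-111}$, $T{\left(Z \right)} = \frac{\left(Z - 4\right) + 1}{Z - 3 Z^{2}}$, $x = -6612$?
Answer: $- \frac{1032406}{111} \approx -9301.0$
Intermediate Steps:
$T{\left(Z \right)} = \frac{-3 + Z}{Z - 3 Z^{2}}$ ($T{\left(Z \right)} = \frac{\left(-4 + Z\right) + 1}{Z - 3 Z^{2}} = \frac{-3 + Z}{Z - 3 Z^{2}}$)
$p{\left(m \right)} = \frac{106}{111} + 21 m$ ($p{\left(m \right)} = \frac{m}{\frac{1}{-9} \frac{1}{-1 + 3 \left(-9\right)} \left(3 - -9\right)} - \frac{106}{-111} = \frac{m}{\left(- \frac{1}{9}\right) \frac{1}{-1 - 27} \left(3 + 9\right)} - - \frac{106}{111} = \frac{m}{\left(- \frac{1}{9}\right) \frac{1}{-28} \cdot 12} + \frac{106}{111} = \frac{m}{\left(- \frac{1}{9}\right) \left(- \frac{1}{28}\right) 12} + \frac{106}{111} = m \frac{1}{\frac{1}{21}} + \frac{106}{111} = m 21 + \frac{106}{111} = 21 m + \frac{106}{111} = \frac{106}{111} + 21 m$)
$x - p{\left(128 \right)} = -6612 - \left(\frac{106}{111} + 21 \cdot 128\right) = -6612 - \left(\frac{106}{111} + 2688\right) = -6612 - \frac{298474}{111} = - \frac{1032406}{111}$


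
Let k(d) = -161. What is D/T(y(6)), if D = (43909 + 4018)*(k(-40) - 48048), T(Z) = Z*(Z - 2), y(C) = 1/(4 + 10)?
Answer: 452860497628/27 ≈ 1.6773e+10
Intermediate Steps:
y(C) = 1/14
T(Z) = Z*(-2 + Z)
D = -2310512743 (D = (43909 + 4018)*(-161 - 48048) = 47927*(-48209) = -2310512743)
D/T(y(6)) = -2310512743*14/(-2 + 1/14) = -2310512743/((1/14)*(-27/14)) = -2310512743/(-27/196) = -2310512743*(-196/27) = 452860497628/27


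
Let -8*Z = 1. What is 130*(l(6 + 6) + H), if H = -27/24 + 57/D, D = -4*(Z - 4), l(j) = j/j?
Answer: 19045/44 ≈ 432.84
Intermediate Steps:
Z = -⅛ (Z = -⅛*1 = -⅛ ≈ -0.12500)
l(j) = 1
D = 33/2 (D = -4*(-⅛ - 4) = -4*(-33/8) = 33/2 ≈ 16.500)
H = 205/88 (H = -27/24 + 57/(33/2) = -27*1/24 + 57*(2/33) = -9/8 + 38/11 = 205/88 ≈ 2.3295)
130*(l(6 + 6) + H) = 130*(1 + 205/88) = 130*(293/88) = 19045/44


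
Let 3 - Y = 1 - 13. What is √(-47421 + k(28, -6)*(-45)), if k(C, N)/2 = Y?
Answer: 3*I*√5419 ≈ 220.84*I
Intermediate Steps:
Y = 15 (Y = 3 - (1 - 13) = 3 - 1*(-12) = 3 + 12 = 15)
k(C, N) = 30 (k(C, N) = 2*15 = 30)
√(-47421 + k(28, -6)*(-45)) = √(-47421 + 30*(-45)) = √(-47421 - 1350) = √(-48771) = 3*I*√5419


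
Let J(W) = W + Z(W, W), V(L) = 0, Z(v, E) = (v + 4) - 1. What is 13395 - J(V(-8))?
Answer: 13392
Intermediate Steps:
Z(v, E) = 3 + v (Z(v, E) = (4 + v) - 1 = 3 + v)
J(W) = 3 + 2*W (J(W) = W + (3 + W) = 3 + 2*W)
13395 - J(V(-8)) = 13395 - (3 + 2*0) = 13395 - (3 + 0) = 13395 - 1*3 = 13395 - 3 = 13392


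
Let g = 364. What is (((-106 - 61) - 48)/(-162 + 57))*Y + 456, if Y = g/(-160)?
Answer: 54161/120 ≈ 451.34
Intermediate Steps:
Y = -91/40 (Y = 364/(-160) = 364*(-1/160) = -91/40 ≈ -2.2750)
(((-106 - 61) - 48)/(-162 + 57))*Y + 456 = (((-106 - 61) - 48)/(-162 + 57))*(-91/40) + 456 = ((-167 - 48)/(-105))*(-91/40) + 456 = -215*(-1/105)*(-91/40) + 456 = (43/21)*(-91/40) + 456 = -559/120 + 456 = 54161/120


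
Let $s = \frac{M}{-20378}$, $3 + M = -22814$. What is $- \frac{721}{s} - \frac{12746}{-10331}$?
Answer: $- \frac{151497784596}{235722427} \approx -642.7$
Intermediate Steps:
$M = -22817$ ($M = -3 - 22814 = -22817$)
$s = \frac{22817}{20378}$ ($s = - \frac{22817}{-20378} = \left(-22817\right) \left(- \frac{1}{20378}\right) = \frac{22817}{20378} \approx 1.1197$)
$- \frac{721}{s} - \frac{12746}{-10331} = - \frac{721}{\frac{22817}{20378}} - \frac{12746}{-10331} = \left(-721\right) \frac{20378}{22817} - - \frac{12746}{10331} = - \frac{14692538}{22817} + \frac{12746}{10331} = - \frac{151497784596}{235722427}$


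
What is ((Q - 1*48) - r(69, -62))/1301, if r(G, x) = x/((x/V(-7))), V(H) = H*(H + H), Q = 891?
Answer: 745/1301 ≈ 0.57264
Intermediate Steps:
V(H) = 2*H² (V(H) = H*(2*H) = 2*H²)
r(G, x) = 98 (r(G, x) = x/((x/((2*(-7)²)))) = x/((x/((2*49)))) = x/((x/98)) = x*(98/x) = 98)
((Q - 1*48) - r(69, -62))/1301 = ((891 - 1*48) - 1*98)/1301 = ((891 - 48) - 98)*(1/1301) = (843 - 98)*(1/1301) = 745*(1/1301) = 745/1301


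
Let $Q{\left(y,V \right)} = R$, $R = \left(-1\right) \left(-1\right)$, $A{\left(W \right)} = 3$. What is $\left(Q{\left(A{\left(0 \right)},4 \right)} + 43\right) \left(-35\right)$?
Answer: $-1540$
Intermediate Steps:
$R = 1$
$Q{\left(y,V \right)} = 1$
$\left(Q{\left(A{\left(0 \right)},4 \right)} + 43\right) \left(-35\right) = \left(1 + 43\right) \left(-35\right) = 44 \left(-35\right) = -1540$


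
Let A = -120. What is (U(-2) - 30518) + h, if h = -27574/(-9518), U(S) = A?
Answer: -145792455/4759 ≈ -30635.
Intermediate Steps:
U(S) = -120
h = 13787/4759 (h = -27574*(-1/9518) = 13787/4759 ≈ 2.8970)
(U(-2) - 30518) + h = (-120 - 30518) + 13787/4759 = -30638 + 13787/4759 = -145792455/4759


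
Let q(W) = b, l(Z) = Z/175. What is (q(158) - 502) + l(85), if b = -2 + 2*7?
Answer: -17133/35 ≈ -489.51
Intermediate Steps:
l(Z) = Z/175 (l(Z) = Z*(1/175) = Z/175)
b = 12 (b = -2 + 14 = 12)
q(W) = 12
(q(158) - 502) + l(85) = (12 - 502) + (1/175)*85 = -490 + 17/35 = -17133/35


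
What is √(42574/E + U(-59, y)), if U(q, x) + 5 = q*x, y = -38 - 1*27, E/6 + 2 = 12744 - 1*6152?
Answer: √1497387450990/19770 ≈ 61.896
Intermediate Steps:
E = 39540 (E = -12 + 6*(12744 - 1*6152) = -12 + 6*(12744 - 6152) = -12 + 6*6592 = -12 + 39552 = 39540)
y = -65 (y = -38 - 27 = -65)
U(q, x) = -5 + q*x
√(42574/E + U(-59, y)) = √(42574/39540 + (-5 - 59*(-65))) = √(42574*(1/39540) + (-5 + 3835)) = √(21287/19770 + 3830) = √(75740387/19770) = √1497387450990/19770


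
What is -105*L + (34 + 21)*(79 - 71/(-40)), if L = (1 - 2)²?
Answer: 34701/8 ≈ 4337.6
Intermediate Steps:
L = 1 (L = (-1)² = 1)
-105*L + (34 + 21)*(79 - 71/(-40)) = -105*1 + (34 + 21)*(79 - 71/(-40)) = -105 + 55*(79 - 71*(-1/40)) = -105 + 55*(79 + 71/40) = -105 + 55*(3231/40) = -105 + 35541/8 = 34701/8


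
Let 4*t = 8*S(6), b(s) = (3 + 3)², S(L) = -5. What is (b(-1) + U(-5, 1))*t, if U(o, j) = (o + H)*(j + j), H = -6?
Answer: -140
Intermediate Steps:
b(s) = 36 (b(s) = 6² = 36)
t = -10 (t = (8*(-5))/4 = (¼)*(-40) = -10)
U(o, j) = 2*j*(-6 + o) (U(o, j) = (o - 6)*(j + j) = (-6 + o)*(2*j) = 2*j*(-6 + o))
(b(-1) + U(-5, 1))*t = (36 + 2*1*(-6 - 5))*(-10) = (36 + 2*1*(-11))*(-10) = (36 - 22)*(-10) = 14*(-10) = -140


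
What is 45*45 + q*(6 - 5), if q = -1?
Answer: 2024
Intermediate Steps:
45*45 + q*(6 - 5) = 45*45 - (6 - 5) = 2025 - 1*1 = 2025 - 1 = 2024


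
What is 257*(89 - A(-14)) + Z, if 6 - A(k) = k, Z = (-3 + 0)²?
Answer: 17742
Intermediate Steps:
Z = 9 (Z = (-3)² = 9)
A(k) = 6 - k
257*(89 - A(-14)) + Z = 257*(89 - (6 - 1*(-14))) + 9 = 257*(89 - (6 + 14)) + 9 = 257*(89 - 1*20) + 9 = 257*(89 - 20) + 9 = 257*69 + 9 = 17733 + 9 = 17742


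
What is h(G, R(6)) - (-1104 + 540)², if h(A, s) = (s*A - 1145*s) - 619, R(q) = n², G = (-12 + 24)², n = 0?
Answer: -318715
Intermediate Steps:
G = 144 (G = 12² = 144)
R(q) = 0 (R(q) = 0² = 0)
h(A, s) = -619 - 1145*s + A*s (h(A, s) = (A*s - 1145*s) - 619 = (-1145*s + A*s) - 619 = -619 - 1145*s + A*s)
h(G, R(6)) - (-1104 + 540)² = (-619 - 1145*0 + 144*0) - (-1104 + 540)² = (-619 + 0 + 0) - 1*(-564)² = -619 - 1*318096 = -619 - 318096 = -318715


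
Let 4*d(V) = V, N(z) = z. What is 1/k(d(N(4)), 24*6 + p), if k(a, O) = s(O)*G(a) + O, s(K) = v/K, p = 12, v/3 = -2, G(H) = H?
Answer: 26/4055 ≈ 0.0064118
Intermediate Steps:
v = -6 (v = 3*(-2) = -6)
s(K) = -6/K
d(V) = V/4
k(a, O) = O - 6*a/O (k(a, O) = (-6/O)*a + O = -6*a/O + O = O - 6*a/O)
1/k(d(N(4)), 24*6 + p) = 1/((24*6 + 12) - 6*(¼)*4/(24*6 + 12)) = 1/((144 + 12) - 6*1/(144 + 12)) = 1/(156 - 6*1/156) = 1/(156 - 6*1*1/156) = 1/(156 - 1/26) = 1/(4055/26) = 26/4055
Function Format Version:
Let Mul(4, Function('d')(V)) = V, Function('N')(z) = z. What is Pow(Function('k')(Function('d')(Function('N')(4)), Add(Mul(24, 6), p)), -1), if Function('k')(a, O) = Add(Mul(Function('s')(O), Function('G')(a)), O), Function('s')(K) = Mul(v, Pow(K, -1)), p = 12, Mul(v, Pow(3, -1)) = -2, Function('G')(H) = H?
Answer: Rational(26, 4055) ≈ 0.0064118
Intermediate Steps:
v = -6 (v = Mul(3, -2) = -6)
Function('s')(K) = Mul(-6, Pow(K, -1))
Function('d')(V) = Mul(Rational(1, 4), V)
Function('k')(a, O) = Add(O, Mul(-6, a, Pow(O, -1))) (Function('k')(a, O) = Add(Mul(Mul(-6, Pow(O, -1)), a), O) = Add(Mul(-6, a, Pow(O, -1)), O) = Add(O, Mul(-6, a, Pow(O, -1))))
Pow(Function('k')(Function('d')(Function('N')(4)), Add(Mul(24, 6), p)), -1) = Pow(Add(Add(Mul(24, 6), 12), Mul(-6, Mul(Rational(1, 4), 4), Pow(Add(Mul(24, 6), 12), -1))), -1) = Pow(Add(Add(144, 12), Mul(-6, 1, Pow(Add(144, 12), -1))), -1) = Pow(Add(156, Mul(-6, 1, Pow(156, -1))), -1) = Pow(Add(156, Mul(-6, 1, Rational(1, 156))), -1) = Pow(Add(156, Rational(-1, 26)), -1) = Pow(Rational(4055, 26), -1) = Rational(26, 4055)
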